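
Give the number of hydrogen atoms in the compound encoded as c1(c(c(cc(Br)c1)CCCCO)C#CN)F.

13

Hydrogens are implicit in SMILES; fill each atom to its normal valence:
  4 × C: 2 H each → 8
  4 × C (aromatic): no H
  2 × C (aromatic): 1 H each → 2
  2 × C: no H
  1 × Br: no H
  1 × F: no H
  1 × N: 2 H
  1 × O: 1 H
  Total hydrogens = 13.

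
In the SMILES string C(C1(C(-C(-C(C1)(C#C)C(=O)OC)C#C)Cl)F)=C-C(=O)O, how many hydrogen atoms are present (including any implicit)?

Hydrogens are implicit in SMILES; fill each atom to its normal valence:
  6 × C: 1 H each → 6
  6 × C: no H
  3 × O: no H
  1 × C: 3 H
  1 × C: 2 H
  1 × Cl: no H
  1 × F: no H
  1 × O: 1 H
  Total hydrogens = 12.

12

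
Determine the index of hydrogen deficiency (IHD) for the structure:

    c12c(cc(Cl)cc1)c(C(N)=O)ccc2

8

Molecular formula from the SMILES: C11H8ClNO.
DoU = (2C + 2 + N − H − X)/2 = (2·11 + 2 + 1 − 8 − 1)/2 = 16/2 = 8.
(Structurally: 2 ring(s) + 6 π bond(s) = 8.)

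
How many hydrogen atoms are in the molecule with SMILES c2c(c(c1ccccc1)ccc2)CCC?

16

Hydrogens are implicit in SMILES; fill each atom to its normal valence:
  9 × C (aromatic): 1 H each → 9
  3 × C (aromatic): no H
  2 × C: 2 H each → 4
  1 × C: 3 H
  Total hydrogens = 16.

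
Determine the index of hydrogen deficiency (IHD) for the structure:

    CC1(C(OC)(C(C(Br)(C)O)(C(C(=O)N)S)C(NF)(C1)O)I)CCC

Molecular formula from the SMILES: C14H25BrFIN2O4S.
DoU = (2C + 2 + N − H − X)/2 = (2·14 + 2 + 2 − 25 − 3)/2 = 4/2 = 2.
(Structurally: 1 ring(s) + 1 π bond(s) = 2.)

2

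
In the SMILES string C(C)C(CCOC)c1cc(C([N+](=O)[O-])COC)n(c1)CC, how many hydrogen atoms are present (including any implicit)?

26

Hydrogens are implicit in SMILES; fill each atom to its normal valence:
  5 × C: 2 H each → 10
  4 × C: 3 H each → 12
  3 × O: no H
  2 × C (aromatic): 1 H each → 2
  2 × C: 1 H each → 2
  2 × C (aromatic): no H
  1 × N (aromatic): no H
  1 × N (charge +1): no H
  1 × O (charge -1): no H
  Total hydrogens = 26.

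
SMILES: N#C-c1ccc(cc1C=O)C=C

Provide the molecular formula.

Heavy atoms from the SMILES: 10 C, 1 N, 1 O.
Implicit hydrogens by atom environment:
  3 × C (aromatic): 1 H each → 3
  3 × C (aromatic): no H
  2 × C: 1 H each → 2
  1 × C: 2 H
  1 × C: no H
  1 × N: no H
  1 × O: no H
  Total hydrogens = 7.
Molecular formula: C10H7NO

C10H7NO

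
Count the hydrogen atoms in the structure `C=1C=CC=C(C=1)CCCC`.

Hydrogens are implicit in SMILES; fill each atom to its normal valence:
  5 × C (aromatic): 1 H each → 5
  3 × C: 2 H each → 6
  1 × C: 3 H
  1 × C (aromatic): no H
  Total hydrogens = 14.

14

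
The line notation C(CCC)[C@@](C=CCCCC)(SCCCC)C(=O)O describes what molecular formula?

Heavy atoms from the SMILES: 16 C, 2 O, 1 S.
Implicit hydrogens by atom environment:
  9 × C: 2 H each → 18
  3 × C: 3 H each → 9
  2 × C: 1 H each → 2
  2 × C: no H
  1 × O: 1 H
  1 × O: no H
  1 × S: no H
  Total hydrogens = 30.
Molecular formula: C16H30O2S

C16H30O2S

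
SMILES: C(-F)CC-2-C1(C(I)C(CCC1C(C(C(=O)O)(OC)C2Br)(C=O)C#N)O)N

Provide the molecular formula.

C16H21BrFIN2O5

Heavy atoms from the SMILES: 1 Br, 16 C, 1 F, 1 I, 2 N, 5 O.
Implicit hydrogens by atom environment:
  6 × C: 1 H each → 6
  5 × C: no H
  4 × C: 2 H each → 8
  3 × O: no H
  2 × O: 1 H each → 2
  1 × Br: no H
  1 × C: 3 H
  1 × F: no H
  1 × I: no H
  1 × N: 2 H
  1 × N: no H
  Total hydrogens = 21.
Molecular formula: C16H21BrFIN2O5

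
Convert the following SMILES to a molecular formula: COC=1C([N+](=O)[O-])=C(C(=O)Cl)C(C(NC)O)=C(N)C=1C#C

C12H12ClN3O5

Heavy atoms from the SMILES: 12 C, 1 Cl, 3 N, 5 O.
Implicit hydrogens by atom environment:
  6 × C (aromatic): no H
  3 × O: no H
  2 × C: 3 H each → 6
  2 × C: 1 H each → 2
  2 × C: no H
  1 × Cl: no H
  1 × N: 2 H
  1 × N: 1 H
  1 × N (charge +1): no H
  1 × O: 1 H
  1 × O (charge -1): no H
  Total hydrogens = 12.
Molecular formula: C12H12ClN3O5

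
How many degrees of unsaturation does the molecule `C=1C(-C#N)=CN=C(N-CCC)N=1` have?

6

Molecular formula from the SMILES: C8H10N4.
DoU = (2C + 2 + N − H − X)/2 = (2·8 + 2 + 4 − 10 − 0)/2 = 12/2 = 6.
(Structurally: 1 ring(s) + 5 π bond(s) = 6.)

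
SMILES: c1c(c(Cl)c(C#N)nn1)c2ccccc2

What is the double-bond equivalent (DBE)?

Molecular formula from the SMILES: C11H6ClN3.
DoU = (2C + 2 + N − H − X)/2 = (2·11 + 2 + 3 − 6 − 1)/2 = 20/2 = 10.
(Structurally: 2 ring(s) + 8 π bond(s) = 10.)

10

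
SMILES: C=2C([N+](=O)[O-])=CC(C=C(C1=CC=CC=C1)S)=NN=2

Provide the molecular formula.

C12H9N3O2S

Heavy atoms from the SMILES: 12 C, 3 N, 2 O, 1 S.
Implicit hydrogens by atom environment:
  7 × C (aromatic): 1 H each → 7
  3 × C (aromatic): no H
  2 × N (aromatic): no H
  1 × C: 1 H
  1 × C: no H
  1 × N (charge +1): no H
  1 × O: no H
  1 × O (charge -1): no H
  1 × S: 1 H
  Total hydrogens = 9.
Molecular formula: C12H9N3O2S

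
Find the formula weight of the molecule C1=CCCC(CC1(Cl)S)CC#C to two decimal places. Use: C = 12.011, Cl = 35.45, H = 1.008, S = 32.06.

200.72

Molecular formula: C10H13ClS.
M = 10×12.011 + 1×35.45 + 13×1.008 + 1×32.06 = 200.72 g/mol.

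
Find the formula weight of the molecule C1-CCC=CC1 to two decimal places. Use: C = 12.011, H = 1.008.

82.15

Molecular formula: C6H10.
M = 6×12.011 + 10×1.008 = 82.15 g/mol.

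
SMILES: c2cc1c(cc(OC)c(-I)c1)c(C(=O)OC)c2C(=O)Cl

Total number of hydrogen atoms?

Hydrogens are implicit in SMILES; fill each atom to its normal valence:
  6 × C (aromatic): no H
  4 × C (aromatic): 1 H each → 4
  4 × O: no H
  2 × C: 3 H each → 6
  2 × C: no H
  1 × Cl: no H
  1 × I: no H
  Total hydrogens = 10.

10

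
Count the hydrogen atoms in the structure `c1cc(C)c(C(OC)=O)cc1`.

Hydrogens are implicit in SMILES; fill each atom to its normal valence:
  4 × C (aromatic): 1 H each → 4
  2 × C: 3 H each → 6
  2 × C (aromatic): no H
  2 × O: no H
  1 × C: no H
  Total hydrogens = 10.

10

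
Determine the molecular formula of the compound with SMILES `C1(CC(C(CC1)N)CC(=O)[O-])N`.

C8H15N2O2-

Heavy atoms from the SMILES: 8 C, 2 N, 2 O.
Implicit hydrogens by atom environment:
  4 × C: 2 H each → 8
  3 × C: 1 H each → 3
  2 × N: 2 H each → 4
  1 × C: no H
  1 × O: no H
  1 × O (charge -1): no H
  Total hydrogens = 15.
Net charge -1.
Molecular formula: C8H15N2O2-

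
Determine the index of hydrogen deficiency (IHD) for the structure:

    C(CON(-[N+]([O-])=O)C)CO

1

Molecular formula from the SMILES: C4H10N2O4.
DoU = (2C + 2 + N − H − X)/2 = (2·4 + 2 + 2 − 10 − 0)/2 = 2/2 = 1.
(Structurally: 0 ring(s) + 1 π bond(s) = 1.)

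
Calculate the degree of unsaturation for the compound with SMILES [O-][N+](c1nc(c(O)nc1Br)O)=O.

Molecular formula from the SMILES: C4H2BrN3O4.
DoU = (2C + 2 + N − H − X)/2 = (2·4 + 2 + 3 − 2 − 1)/2 = 10/2 = 5.
(Structurally: 1 ring(s) + 4 π bond(s) = 5.)

5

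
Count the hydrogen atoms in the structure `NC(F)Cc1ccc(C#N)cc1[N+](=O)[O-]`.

8

Hydrogens are implicit in SMILES; fill each atom to its normal valence:
  3 × C (aromatic): 1 H each → 3
  3 × C (aromatic): no H
  1 × C: 2 H
  1 × C: 1 H
  1 × C: no H
  1 × F: no H
  1 × N: 2 H
  1 × N (charge +1): no H
  1 × N: no H
  1 × O: no H
  1 × O (charge -1): no H
  Total hydrogens = 8.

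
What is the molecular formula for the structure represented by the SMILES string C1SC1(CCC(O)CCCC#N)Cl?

C9H14ClNOS

Heavy atoms from the SMILES: 9 C, 1 Cl, 1 N, 1 O, 1 S.
Implicit hydrogens by atom environment:
  6 × C: 2 H each → 12
  2 × C: no H
  1 × C: 1 H
  1 × Cl: no H
  1 × N: no H
  1 × O: 1 H
  1 × S: no H
  Total hydrogens = 14.
Molecular formula: C9H14ClNOS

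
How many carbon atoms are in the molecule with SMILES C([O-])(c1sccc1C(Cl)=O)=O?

The symbol for carbon appears 6 times in the SMILES. Lowercase c denotes aromatic carbon and counts toward C.

6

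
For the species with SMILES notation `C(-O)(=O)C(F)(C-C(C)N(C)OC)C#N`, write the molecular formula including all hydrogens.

C8H13FN2O3

Heavy atoms from the SMILES: 8 C, 1 F, 2 N, 3 O.
Implicit hydrogens by atom environment:
  3 × C: 3 H each → 9
  3 × C: no H
  2 × N: no H
  2 × O: no H
  1 × C: 2 H
  1 × C: 1 H
  1 × F: no H
  1 × O: 1 H
  Total hydrogens = 13.
Molecular formula: C8H13FN2O3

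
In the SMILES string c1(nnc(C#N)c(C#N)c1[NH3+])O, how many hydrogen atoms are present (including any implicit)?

4

Hydrogens are implicit in SMILES; fill each atom to its normal valence:
  4 × C (aromatic): no H
  2 × C: no H
  2 × N (aromatic): no H
  2 × N: no H
  1 × N (charge +1): 3 H
  1 × O: 1 H
  Total hydrogens = 4.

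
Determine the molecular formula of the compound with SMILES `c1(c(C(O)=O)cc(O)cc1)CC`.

Heavy atoms from the SMILES: 9 C, 3 O.
Implicit hydrogens by atom environment:
  3 × C (aromatic): 1 H each → 3
  3 × C (aromatic): no H
  2 × O: 1 H each → 2
  1 × C: 3 H
  1 × C: 2 H
  1 × C: no H
  1 × O: no H
  Total hydrogens = 10.
Molecular formula: C9H10O3

C9H10O3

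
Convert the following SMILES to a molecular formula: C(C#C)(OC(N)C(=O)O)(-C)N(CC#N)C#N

Heavy atoms from the SMILES: 9 C, 4 N, 3 O.
Implicit hydrogens by atom environment:
  5 × C: no H
  3 × N: no H
  2 × C: 1 H each → 2
  2 × O: no H
  1 × C: 3 H
  1 × C: 2 H
  1 × N: 2 H
  1 × O: 1 H
  Total hydrogens = 10.
Molecular formula: C9H10N4O3

C9H10N4O3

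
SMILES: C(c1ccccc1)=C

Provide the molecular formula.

C8H8

Heavy atoms from the SMILES: 8 C.
Implicit hydrogens by atom environment:
  5 × C (aromatic): 1 H each → 5
  1 × C: 2 H
  1 × C: 1 H
  1 × C (aromatic): no H
  Total hydrogens = 8.
Molecular formula: C8H8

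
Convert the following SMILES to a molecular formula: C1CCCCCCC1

Heavy atoms from the SMILES: 8 C.
Implicit hydrogens by atom environment:
  8 × C: 2 H each → 16
  Total hydrogens = 16.
Molecular formula: C8H16

C8H16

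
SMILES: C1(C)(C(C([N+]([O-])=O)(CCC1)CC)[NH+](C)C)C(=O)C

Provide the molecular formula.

C13H25N2O3+

Heavy atoms from the SMILES: 13 C, 2 N, 3 O.
Implicit hydrogens by atom environment:
  5 × C: 3 H each → 15
  4 × C: 2 H each → 8
  3 × C: no H
  2 × O: no H
  1 × C: 1 H
  1 × N (charge +1): 1 H
  1 × N (charge +1): no H
  1 × O (charge -1): no H
  Total hydrogens = 25.
Net charge +1.
Molecular formula: C13H25N2O3+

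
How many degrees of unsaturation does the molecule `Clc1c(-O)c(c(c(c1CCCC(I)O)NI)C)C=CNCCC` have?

Molecular formula from the SMILES: C16H23ClI2N2O2.
DoU = (2C + 2 + N − H − X)/2 = (2·16 + 2 + 2 − 23 − 3)/2 = 10/2 = 5.
(Structurally: 1 ring(s) + 4 π bond(s) = 5.)

5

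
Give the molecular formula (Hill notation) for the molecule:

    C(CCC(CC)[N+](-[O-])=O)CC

C8H17NO2

Heavy atoms from the SMILES: 8 C, 1 N, 2 O.
Implicit hydrogens by atom environment:
  5 × C: 2 H each → 10
  2 × C: 3 H each → 6
  1 × C: 1 H
  1 × N (charge +1): no H
  1 × O: no H
  1 × O (charge -1): no H
  Total hydrogens = 17.
Molecular formula: C8H17NO2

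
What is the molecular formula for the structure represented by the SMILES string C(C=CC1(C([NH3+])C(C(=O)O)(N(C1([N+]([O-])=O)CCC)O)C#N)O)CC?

Heavy atoms from the SMILES: 14 C, 4 N, 6 O.
Implicit hydrogens by atom environment:
  5 × C: no H
  4 × C: 2 H each → 8
  3 × C: 1 H each → 3
  3 × O: 1 H each → 3
  2 × C: 3 H each → 6
  2 × N: no H
  2 × O: no H
  1 × N (charge +1): 3 H
  1 × N (charge +1): no H
  1 × O (charge -1): no H
  Total hydrogens = 23.
Net charge +1.
Molecular formula: C14H23N4O6+

C14H23N4O6+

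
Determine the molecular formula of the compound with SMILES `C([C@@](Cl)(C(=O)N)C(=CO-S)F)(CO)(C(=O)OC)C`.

C9H13ClFNO5S

Heavy atoms from the SMILES: 9 C, 1 Cl, 1 F, 1 N, 5 O, 1 S.
Implicit hydrogens by atom environment:
  5 × C: no H
  4 × O: no H
  2 × C: 3 H each → 6
  1 × C: 2 H
  1 × C: 1 H
  1 × Cl: no H
  1 × F: no H
  1 × N: 2 H
  1 × O: 1 H
  1 × S: 1 H
  Total hydrogens = 13.
Molecular formula: C9H13ClFNO5S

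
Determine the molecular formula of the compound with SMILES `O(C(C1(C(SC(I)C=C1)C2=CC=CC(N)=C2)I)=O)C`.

C13H13I2NO2S

Heavy atoms from the SMILES: 13 C, 2 I, 1 N, 2 O, 1 S.
Implicit hydrogens by atom environment:
  4 × C: 1 H each → 4
  4 × C (aromatic): 1 H each → 4
  2 × C: no H
  2 × C (aromatic): no H
  2 × I: no H
  2 × O: no H
  1 × C: 3 H
  1 × N: 2 H
  1 × S: no H
  Total hydrogens = 13.
Molecular formula: C13H13I2NO2S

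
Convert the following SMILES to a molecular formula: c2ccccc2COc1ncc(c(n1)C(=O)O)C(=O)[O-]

Heavy atoms from the SMILES: 13 C, 2 N, 5 O.
Implicit hydrogens by atom environment:
  6 × C (aromatic): 1 H each → 6
  4 × C (aromatic): no H
  3 × O: no H
  2 × C: no H
  2 × N (aromatic): no H
  1 × C: 2 H
  1 × O: 1 H
  1 × O (charge -1): no H
  Total hydrogens = 9.
Net charge -1.
Molecular formula: C13H9N2O5-

C13H9N2O5-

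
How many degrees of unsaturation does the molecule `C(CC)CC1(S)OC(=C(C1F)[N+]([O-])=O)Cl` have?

Molecular formula from the SMILES: C8H11ClFNO3S.
DoU = (2C + 2 + N − H − X)/2 = (2·8 + 2 + 1 − 11 − 2)/2 = 6/2 = 3.
(Structurally: 1 ring(s) + 2 π bond(s) = 3.)

3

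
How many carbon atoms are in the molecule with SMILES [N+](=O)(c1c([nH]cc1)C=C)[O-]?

6

The symbol for carbon appears 6 times in the SMILES. Lowercase c denotes aromatic carbon and counts toward C.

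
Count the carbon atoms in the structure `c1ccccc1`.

6

The symbol for carbon appears 6 times in the SMILES. Lowercase c denotes aromatic carbon and counts toward C.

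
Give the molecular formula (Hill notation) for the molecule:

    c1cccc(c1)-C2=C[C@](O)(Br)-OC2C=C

C12H11BrO2

Heavy atoms from the SMILES: 1 Br, 12 C, 2 O.
Implicit hydrogens by atom environment:
  5 × C (aromatic): 1 H each → 5
  3 × C: 1 H each → 3
  2 × C: no H
  1 × Br: no H
  1 × C: 2 H
  1 × C (aromatic): no H
  1 × O: 1 H
  1 × O: no H
  Total hydrogens = 11.
Molecular formula: C12H11BrO2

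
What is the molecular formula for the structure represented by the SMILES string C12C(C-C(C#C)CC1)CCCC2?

Heavy atoms from the SMILES: 12 C.
Implicit hydrogens by atom environment:
  7 × C: 2 H each → 14
  4 × C: 1 H each → 4
  1 × C: no H
  Total hydrogens = 18.
Molecular formula: C12H18

C12H18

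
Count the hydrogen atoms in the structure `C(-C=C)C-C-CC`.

Hydrogens are implicit in SMILES; fill each atom to its normal valence:
  5 × C: 2 H each → 10
  1 × C: 3 H
  1 × C: 1 H
  Total hydrogens = 14.

14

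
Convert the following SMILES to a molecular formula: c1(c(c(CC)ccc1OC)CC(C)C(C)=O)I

Heavy atoms from the SMILES: 14 C, 1 I, 2 O.
Implicit hydrogens by atom environment:
  4 × C: 3 H each → 12
  4 × C (aromatic): no H
  2 × C: 2 H each → 4
  2 × C (aromatic): 1 H each → 2
  2 × O: no H
  1 × C: 1 H
  1 × C: no H
  1 × I: no H
  Total hydrogens = 19.
Molecular formula: C14H19IO2

C14H19IO2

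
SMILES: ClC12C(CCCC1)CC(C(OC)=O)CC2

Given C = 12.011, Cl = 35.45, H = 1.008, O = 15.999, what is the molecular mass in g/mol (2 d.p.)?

Molecular formula: C12H19ClO2.
M = 12×12.011 + 1×35.45 + 19×1.008 + 2×15.999 = 230.73 g/mol.

230.73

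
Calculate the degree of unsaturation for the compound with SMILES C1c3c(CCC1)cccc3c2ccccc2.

9

Molecular formula from the SMILES: C16H16.
DoU = (2C + 2 + N − H − X)/2 = (2·16 + 2 + 0 − 16 − 0)/2 = 18/2 = 9.
(Structurally: 3 ring(s) + 6 π bond(s) = 9.)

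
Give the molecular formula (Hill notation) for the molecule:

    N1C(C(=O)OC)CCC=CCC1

C9H15NO2

Heavy atoms from the SMILES: 9 C, 1 N, 2 O.
Implicit hydrogens by atom environment:
  4 × C: 2 H each → 8
  3 × C: 1 H each → 3
  2 × O: no H
  1 × C: 3 H
  1 × C: no H
  1 × N: 1 H
  Total hydrogens = 15.
Molecular formula: C9H15NO2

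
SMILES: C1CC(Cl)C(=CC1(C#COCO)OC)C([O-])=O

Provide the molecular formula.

C11H12ClO5-

Heavy atoms from the SMILES: 11 C, 1 Cl, 5 O.
Implicit hydrogens by atom environment:
  5 × C: no H
  3 × C: 2 H each → 6
  3 × O: no H
  2 × C: 1 H each → 2
  1 × C: 3 H
  1 × Cl: no H
  1 × O: 1 H
  1 × O (charge -1): no H
  Total hydrogens = 12.
Net charge -1.
Molecular formula: C11H12ClO5-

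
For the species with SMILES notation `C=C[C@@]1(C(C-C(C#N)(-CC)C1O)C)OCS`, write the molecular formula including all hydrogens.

Heavy atoms from the SMILES: 12 C, 1 N, 2 O, 1 S.
Implicit hydrogens by atom environment:
  4 × C: 2 H each → 8
  3 × C: 1 H each → 3
  3 × C: no H
  2 × C: 3 H each → 6
  1 × N: no H
  1 × O: 1 H
  1 × O: no H
  1 × S: 1 H
  Total hydrogens = 19.
Molecular formula: C12H19NO2S

C12H19NO2S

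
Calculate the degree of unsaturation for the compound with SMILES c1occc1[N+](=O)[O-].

Molecular formula from the SMILES: C4H3NO3.
DoU = (2C + 2 + N − H − X)/2 = (2·4 + 2 + 1 − 3 − 0)/2 = 8/2 = 4.
(Structurally: 1 ring(s) + 3 π bond(s) = 4.)

4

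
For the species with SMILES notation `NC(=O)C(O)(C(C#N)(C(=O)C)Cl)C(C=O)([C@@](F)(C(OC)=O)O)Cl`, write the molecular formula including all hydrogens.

Heavy atoms from the SMILES: 11 C, 2 Cl, 1 F, 2 N, 7 O.
Implicit hydrogens by atom environment:
  8 × C: no H
  5 × O: no H
  2 × C: 3 H each → 6
  2 × Cl: no H
  2 × O: 1 H each → 2
  1 × C: 1 H
  1 × F: no H
  1 × N: 2 H
  1 × N: no H
  Total hydrogens = 11.
Molecular formula: C11H11Cl2FN2O7

C11H11Cl2FN2O7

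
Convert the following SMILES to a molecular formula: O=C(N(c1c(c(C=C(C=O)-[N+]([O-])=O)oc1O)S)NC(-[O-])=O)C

Heavy atoms from the SMILES: 10 C, 3 N, 8 O, 1 S.
Implicit hydrogens by atom environment:
  4 × C (aromatic): no H
  4 × O: no H
  3 × C: no H
  2 × C: 1 H each → 2
  2 × O (charge -1): no H
  1 × C: 3 H
  1 × N: 1 H
  1 × N: no H
  1 × N (charge +1): no H
  1 × O: 1 H
  1 × O (aromatic): no H
  1 × S: 1 H
  Total hydrogens = 8.
Net charge -1.
Molecular formula: C10H8N3O8S-

C10H8N3O8S-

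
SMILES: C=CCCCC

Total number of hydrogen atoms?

Hydrogens are implicit in SMILES; fill each atom to its normal valence:
  4 × C: 2 H each → 8
  1 × C: 3 H
  1 × C: 1 H
  Total hydrogens = 12.

12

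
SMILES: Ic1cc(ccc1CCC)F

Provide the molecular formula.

Heavy atoms from the SMILES: 9 C, 1 F, 1 I.
Implicit hydrogens by atom environment:
  3 × C (aromatic): 1 H each → 3
  3 × C (aromatic): no H
  2 × C: 2 H each → 4
  1 × C: 3 H
  1 × F: no H
  1 × I: no H
  Total hydrogens = 10.
Molecular formula: C9H10FI

C9H10FI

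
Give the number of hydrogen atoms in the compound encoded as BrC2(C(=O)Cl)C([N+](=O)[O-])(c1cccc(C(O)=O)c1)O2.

5

Hydrogens are implicit in SMILES; fill each atom to its normal valence:
  4 × C (aromatic): 1 H each → 4
  4 × C: no H
  4 × O: no H
  2 × C (aromatic): no H
  1 × Br: no H
  1 × Cl: no H
  1 × N (charge +1): no H
  1 × O: 1 H
  1 × O (charge -1): no H
  Total hydrogens = 5.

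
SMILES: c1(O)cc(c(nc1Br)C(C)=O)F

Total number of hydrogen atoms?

5

Hydrogens are implicit in SMILES; fill each atom to its normal valence:
  4 × C (aromatic): no H
  1 × Br: no H
  1 × C: 3 H
  1 × C (aromatic): 1 H
  1 × C: no H
  1 × F: no H
  1 × N (aromatic): no H
  1 × O: 1 H
  1 × O: no H
  Total hydrogens = 5.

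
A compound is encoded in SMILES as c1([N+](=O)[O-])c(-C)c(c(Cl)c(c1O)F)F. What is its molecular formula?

C7H4ClF2NO3

Heavy atoms from the SMILES: 7 C, 1 Cl, 2 F, 1 N, 3 O.
Implicit hydrogens by atom environment:
  6 × C (aromatic): no H
  2 × F: no H
  1 × C: 3 H
  1 × Cl: no H
  1 × N (charge +1): no H
  1 × O: 1 H
  1 × O: no H
  1 × O (charge -1): no H
  Total hydrogens = 4.
Molecular formula: C7H4ClF2NO3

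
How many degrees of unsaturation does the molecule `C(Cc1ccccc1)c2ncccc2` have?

Molecular formula from the SMILES: C13H13N.
DoU = (2C + 2 + N − H − X)/2 = (2·13 + 2 + 1 − 13 − 0)/2 = 16/2 = 8.
(Structurally: 2 ring(s) + 6 π bond(s) = 8.)

8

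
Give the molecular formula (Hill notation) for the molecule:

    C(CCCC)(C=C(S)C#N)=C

Heavy atoms from the SMILES: 9 C, 1 N, 1 S.
Implicit hydrogens by atom environment:
  4 × C: 2 H each → 8
  3 × C: no H
  1 × C: 3 H
  1 × C: 1 H
  1 × N: no H
  1 × S: 1 H
  Total hydrogens = 13.
Molecular formula: C9H13NS

C9H13NS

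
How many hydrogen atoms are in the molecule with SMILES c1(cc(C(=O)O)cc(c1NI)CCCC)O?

14

Hydrogens are implicit in SMILES; fill each atom to its normal valence:
  4 × C (aromatic): no H
  3 × C: 2 H each → 6
  2 × C (aromatic): 1 H each → 2
  2 × O: 1 H each → 2
  1 × C: 3 H
  1 × C: no H
  1 × I: no H
  1 × N: 1 H
  1 × O: no H
  Total hydrogens = 14.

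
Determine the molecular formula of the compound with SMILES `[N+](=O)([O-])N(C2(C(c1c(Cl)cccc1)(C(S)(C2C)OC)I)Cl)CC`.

Heavy atoms from the SMILES: 14 C, 2 Cl, 1 I, 2 N, 3 O, 1 S.
Implicit hydrogens by atom environment:
  4 × C (aromatic): 1 H each → 4
  3 × C: 3 H each → 9
  3 × C: no H
  2 × C (aromatic): no H
  2 × Cl: no H
  2 × O: no H
  1 × C: 2 H
  1 × C: 1 H
  1 × I: no H
  1 × N: no H
  1 × N (charge +1): no H
  1 × O (charge -1): no H
  1 × S: 1 H
  Total hydrogens = 17.
Molecular formula: C14H17Cl2IN2O3S

C14H17Cl2IN2O3S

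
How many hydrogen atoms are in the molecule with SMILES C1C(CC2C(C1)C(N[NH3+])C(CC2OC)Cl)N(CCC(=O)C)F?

28

Hydrogens are implicit in SMILES; fill each atom to its normal valence:
  6 × C: 2 H each → 12
  6 × C: 1 H each → 6
  2 × C: 3 H each → 6
  2 × O: no H
  1 × C: no H
  1 × Cl: no H
  1 × F: no H
  1 × N (charge +1): 3 H
  1 × N: 1 H
  1 × N: no H
  Total hydrogens = 28.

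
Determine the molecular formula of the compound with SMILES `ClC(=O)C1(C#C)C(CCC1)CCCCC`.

C13H19ClO

Heavy atoms from the SMILES: 13 C, 1 Cl, 1 O.
Implicit hydrogens by atom environment:
  7 × C: 2 H each → 14
  3 × C: no H
  2 × C: 1 H each → 2
  1 × C: 3 H
  1 × Cl: no H
  1 × O: no H
  Total hydrogens = 19.
Molecular formula: C13H19ClO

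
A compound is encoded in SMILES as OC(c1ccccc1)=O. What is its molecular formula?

C7H6O2

Heavy atoms from the SMILES: 7 C, 2 O.
Implicit hydrogens by atom environment:
  5 × C (aromatic): 1 H each → 5
  1 × C (aromatic): no H
  1 × C: no H
  1 × O: 1 H
  1 × O: no H
  Total hydrogens = 6.
Molecular formula: C7H6O2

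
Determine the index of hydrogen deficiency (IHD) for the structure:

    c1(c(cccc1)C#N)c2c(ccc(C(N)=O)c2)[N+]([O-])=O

Molecular formula from the SMILES: C14H9N3O3.
DoU = (2C + 2 + N − H − X)/2 = (2·14 + 2 + 3 − 9 − 0)/2 = 24/2 = 12.
(Structurally: 2 ring(s) + 10 π bond(s) = 12.)

12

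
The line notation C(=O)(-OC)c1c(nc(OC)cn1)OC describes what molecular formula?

Heavy atoms from the SMILES: 8 C, 2 N, 4 O.
Implicit hydrogens by atom environment:
  4 × O: no H
  3 × C: 3 H each → 9
  3 × C (aromatic): no H
  2 × N (aromatic): no H
  1 × C (aromatic): 1 H
  1 × C: no H
  Total hydrogens = 10.
Molecular formula: C8H10N2O4

C8H10N2O4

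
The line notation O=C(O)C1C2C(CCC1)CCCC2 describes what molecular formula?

Heavy atoms from the SMILES: 11 C, 2 O.
Implicit hydrogens by atom environment:
  7 × C: 2 H each → 14
  3 × C: 1 H each → 3
  1 × C: no H
  1 × O: 1 H
  1 × O: no H
  Total hydrogens = 18.
Molecular formula: C11H18O2

C11H18O2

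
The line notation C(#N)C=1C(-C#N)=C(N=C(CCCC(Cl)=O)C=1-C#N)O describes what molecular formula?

C12H7ClN4O2

Heavy atoms from the SMILES: 12 C, 1 Cl, 4 N, 2 O.
Implicit hydrogens by atom environment:
  5 × C (aromatic): no H
  4 × C: no H
  3 × C: 2 H each → 6
  3 × N: no H
  1 × Cl: no H
  1 × N (aromatic): no H
  1 × O: 1 H
  1 × O: no H
  Total hydrogens = 7.
Molecular formula: C12H7ClN4O2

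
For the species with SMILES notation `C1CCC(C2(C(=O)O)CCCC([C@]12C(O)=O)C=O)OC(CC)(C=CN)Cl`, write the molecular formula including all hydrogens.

Heavy atoms from the SMILES: 18 C, 1 Cl, 1 N, 6 O.
Implicit hydrogens by atom environment:
  7 × C: 2 H each → 14
  5 × C: 1 H each → 5
  5 × C: no H
  4 × O: no H
  2 × O: 1 H each → 2
  1 × C: 3 H
  1 × Cl: no H
  1 × N: 2 H
  Total hydrogens = 26.
Molecular formula: C18H26ClNO6

C18H26ClNO6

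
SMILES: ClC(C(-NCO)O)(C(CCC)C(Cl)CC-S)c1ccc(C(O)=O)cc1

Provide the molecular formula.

Heavy atoms from the SMILES: 17 C, 2 Cl, 1 N, 4 O, 1 S.
Implicit hydrogens by atom environment:
  5 × C: 2 H each → 10
  4 × C (aromatic): 1 H each → 4
  3 × C: 1 H each → 3
  3 × O: 1 H each → 3
  2 × C: no H
  2 × C (aromatic): no H
  2 × Cl: no H
  1 × C: 3 H
  1 × N: 1 H
  1 × O: no H
  1 × S: 1 H
  Total hydrogens = 25.
Molecular formula: C17H25Cl2NO4S

C17H25Cl2NO4S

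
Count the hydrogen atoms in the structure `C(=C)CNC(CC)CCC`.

19

Hydrogens are implicit in SMILES; fill each atom to its normal valence:
  5 × C: 2 H each → 10
  2 × C: 3 H each → 6
  2 × C: 1 H each → 2
  1 × N: 1 H
  Total hydrogens = 19.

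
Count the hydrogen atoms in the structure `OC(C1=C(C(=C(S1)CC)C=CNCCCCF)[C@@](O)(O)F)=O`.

Hydrogens are implicit in SMILES; fill each atom to its normal valence:
  5 × C: 2 H each → 10
  4 × C (aromatic): no H
  3 × O: 1 H each → 3
  2 × C: 1 H each → 2
  2 × C: no H
  2 × F: no H
  1 × C: 3 H
  1 × N: 1 H
  1 × O: no H
  1 × S (aromatic): no H
  Total hydrogens = 19.

19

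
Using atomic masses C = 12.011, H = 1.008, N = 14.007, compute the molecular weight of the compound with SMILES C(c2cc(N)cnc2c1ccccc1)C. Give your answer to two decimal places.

198.27

Molecular formula: C13H14N2.
M = 13×12.011 + 14×1.008 + 2×14.007 = 198.27 g/mol.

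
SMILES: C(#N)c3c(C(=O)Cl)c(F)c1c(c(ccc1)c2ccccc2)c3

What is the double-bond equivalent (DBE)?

Molecular formula from the SMILES: C18H9ClFNO.
DoU = (2C + 2 + N − H − X)/2 = (2·18 + 2 + 1 − 9 − 2)/2 = 28/2 = 14.
(Structurally: 3 ring(s) + 11 π bond(s) = 14.)

14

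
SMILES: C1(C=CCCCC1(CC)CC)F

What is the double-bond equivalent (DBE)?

Molecular formula from the SMILES: C11H19F.
DoU = (2C + 2 + N − H − X)/2 = (2·11 + 2 + 0 − 19 − 1)/2 = 4/2 = 2.
(Structurally: 1 ring(s) + 1 π bond(s) = 2.)

2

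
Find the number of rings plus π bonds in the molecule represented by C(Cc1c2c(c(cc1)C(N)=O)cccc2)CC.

8

Molecular formula from the SMILES: C15H17NO.
DoU = (2C + 2 + N − H − X)/2 = (2·15 + 2 + 1 − 17 − 0)/2 = 16/2 = 8.
(Structurally: 2 ring(s) + 6 π bond(s) = 8.)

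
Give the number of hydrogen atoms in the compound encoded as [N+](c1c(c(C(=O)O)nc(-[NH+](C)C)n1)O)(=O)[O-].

Hydrogens are implicit in SMILES; fill each atom to its normal valence:
  4 × C (aromatic): no H
  2 × C: 3 H each → 6
  2 × N (aromatic): no H
  2 × O: 1 H each → 2
  2 × O: no H
  1 × C: no H
  1 × N (charge +1): 1 H
  1 × N (charge +1): no H
  1 × O (charge -1): no H
  Total hydrogens = 9.

9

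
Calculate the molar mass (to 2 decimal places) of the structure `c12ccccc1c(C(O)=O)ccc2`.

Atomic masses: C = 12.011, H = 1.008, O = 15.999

172.18

Molecular formula: C11H8O2.
M = 11×12.011 + 8×1.008 + 2×15.999 = 172.18 g/mol.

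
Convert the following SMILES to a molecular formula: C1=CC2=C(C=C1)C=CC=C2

Heavy atoms from the SMILES: 10 C.
Implicit hydrogens by atom environment:
  8 × C (aromatic): 1 H each → 8
  2 × C (aromatic): no H
  Total hydrogens = 8.
Molecular formula: C10H8

C10H8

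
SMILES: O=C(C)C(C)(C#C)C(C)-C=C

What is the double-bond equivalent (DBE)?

4

Molecular formula from the SMILES: C10H14O.
DoU = (2C + 2 + N − H − X)/2 = (2·10 + 2 + 0 − 14 − 0)/2 = 8/2 = 4.
(Structurally: 0 ring(s) + 4 π bond(s) = 4.)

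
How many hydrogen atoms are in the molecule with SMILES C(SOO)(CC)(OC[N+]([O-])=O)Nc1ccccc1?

Hydrogens are implicit in SMILES; fill each atom to its normal valence:
  5 × C (aromatic): 1 H each → 5
  3 × O: no H
  2 × C: 2 H each → 4
  1 × C: 3 H
  1 × C: no H
  1 × C (aromatic): no H
  1 × N: 1 H
  1 × N (charge +1): no H
  1 × O: 1 H
  1 × O (charge -1): no H
  1 × S: no H
  Total hydrogens = 14.

14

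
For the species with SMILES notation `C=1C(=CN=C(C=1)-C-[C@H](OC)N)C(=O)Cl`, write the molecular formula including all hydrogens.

Heavy atoms from the SMILES: 9 C, 1 Cl, 2 N, 2 O.
Implicit hydrogens by atom environment:
  3 × C (aromatic): 1 H each → 3
  2 × C (aromatic): no H
  2 × O: no H
  1 × C: 3 H
  1 × C: 2 H
  1 × C: 1 H
  1 × C: no H
  1 × Cl: no H
  1 × N: 2 H
  1 × N (aromatic): no H
  Total hydrogens = 11.
Molecular formula: C9H11ClN2O2

C9H11ClN2O2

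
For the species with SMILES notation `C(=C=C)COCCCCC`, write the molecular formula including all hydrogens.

C9H16O

Heavy atoms from the SMILES: 9 C, 1 O.
Implicit hydrogens by atom environment:
  6 × C: 2 H each → 12
  1 × C: 3 H
  1 × C: 1 H
  1 × C: no H
  1 × O: no H
  Total hydrogens = 16.
Molecular formula: C9H16O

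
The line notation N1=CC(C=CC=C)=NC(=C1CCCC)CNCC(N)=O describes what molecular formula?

C15H22N4O

Heavy atoms from the SMILES: 15 C, 4 N, 1 O.
Implicit hydrogens by atom environment:
  6 × C: 2 H each → 12
  3 × C: 1 H each → 3
  3 × C (aromatic): no H
  2 × N (aromatic): no H
  1 × C: 3 H
  1 × C (aromatic): 1 H
  1 × C: no H
  1 × N: 2 H
  1 × N: 1 H
  1 × O: no H
  Total hydrogens = 22.
Molecular formula: C15H22N4O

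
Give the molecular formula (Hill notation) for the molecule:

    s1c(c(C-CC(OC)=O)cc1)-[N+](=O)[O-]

C8H9NO4S

Heavy atoms from the SMILES: 8 C, 1 N, 4 O, 1 S.
Implicit hydrogens by atom environment:
  3 × O: no H
  2 × C: 2 H each → 4
  2 × C (aromatic): 1 H each → 2
  2 × C (aromatic): no H
  1 × C: 3 H
  1 × C: no H
  1 × N (charge +1): no H
  1 × O (charge -1): no H
  1 × S (aromatic): no H
  Total hydrogens = 9.
Molecular formula: C8H9NO4S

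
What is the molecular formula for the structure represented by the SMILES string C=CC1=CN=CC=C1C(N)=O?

Heavy atoms from the SMILES: 8 C, 2 N, 1 O.
Implicit hydrogens by atom environment:
  3 × C (aromatic): 1 H each → 3
  2 × C (aromatic): no H
  1 × C: 2 H
  1 × C: 1 H
  1 × C: no H
  1 × N: 2 H
  1 × N (aromatic): no H
  1 × O: no H
  Total hydrogens = 8.
Molecular formula: C8H8N2O

C8H8N2O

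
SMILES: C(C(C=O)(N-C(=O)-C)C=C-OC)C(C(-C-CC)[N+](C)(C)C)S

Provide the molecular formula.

Heavy atoms from the SMILES: 16 C, 2 N, 3 O, 1 S.
Implicit hydrogens by atom environment:
  6 × C: 3 H each → 18
  5 × C: 1 H each → 5
  3 × C: 2 H each → 6
  3 × O: no H
  2 × C: no H
  1 × N: 1 H
  1 × N (charge +1): no H
  1 × S: 1 H
  Total hydrogens = 31.
Net charge +1.
Molecular formula: C16H31N2O3S+

C16H31N2O3S+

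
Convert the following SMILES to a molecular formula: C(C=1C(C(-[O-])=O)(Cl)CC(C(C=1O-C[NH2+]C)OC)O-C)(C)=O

C13H20ClNO6

Heavy atoms from the SMILES: 13 C, 1 Cl, 1 N, 6 O.
Implicit hydrogens by atom environment:
  5 × C: no H
  5 × O: no H
  4 × C: 3 H each → 12
  2 × C: 2 H each → 4
  2 × C: 1 H each → 2
  1 × Cl: no H
  1 × N (charge +1): 2 H
  1 × O (charge -1): no H
  Total hydrogens = 20.
Molecular formula: C13H20ClNO6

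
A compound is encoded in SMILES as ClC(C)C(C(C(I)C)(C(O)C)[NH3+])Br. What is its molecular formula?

Heavy atoms from the SMILES: 1 Br, 8 C, 1 Cl, 1 I, 1 N, 1 O.
Implicit hydrogens by atom environment:
  4 × C: 1 H each → 4
  3 × C: 3 H each → 9
  1 × Br: no H
  1 × C: no H
  1 × Cl: no H
  1 × I: no H
  1 × N (charge +1): 3 H
  1 × O: 1 H
  Total hydrogens = 17.
Net charge +1.
Molecular formula: C8H17BrClINO+

C8H17BrClINO+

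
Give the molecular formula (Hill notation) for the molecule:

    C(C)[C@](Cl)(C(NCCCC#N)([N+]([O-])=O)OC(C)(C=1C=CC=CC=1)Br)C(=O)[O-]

Heavy atoms from the SMILES: 1 Br, 17 C, 1 Cl, 3 N, 5 O.
Implicit hydrogens by atom environment:
  5 × C (aromatic): 1 H each → 5
  5 × C: no H
  4 × C: 2 H each → 8
  3 × O: no H
  2 × C: 3 H each → 6
  2 × O (charge -1): no H
  1 × Br: no H
  1 × C (aromatic): no H
  1 × Cl: no H
  1 × N: 1 H
  1 × N (charge +1): no H
  1 × N: no H
  Total hydrogens = 20.
Net charge -1.
Molecular formula: C17H20BrClN3O5-

C17H20BrClN3O5-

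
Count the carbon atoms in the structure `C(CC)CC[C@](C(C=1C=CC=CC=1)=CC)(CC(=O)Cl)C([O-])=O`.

The symbol for carbon appears 18 times in the SMILES. (Cl is a single chlorine, not C + l.)

18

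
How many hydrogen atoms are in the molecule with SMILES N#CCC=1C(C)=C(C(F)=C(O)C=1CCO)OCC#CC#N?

Hydrogens are implicit in SMILES; fill each atom to its normal valence:
  6 × C (aromatic): no H
  4 × C: 2 H each → 8
  4 × C: no H
  2 × N: no H
  2 × O: 1 H each → 2
  1 × C: 3 H
  1 × F: no H
  1 × O: no H
  Total hydrogens = 13.

13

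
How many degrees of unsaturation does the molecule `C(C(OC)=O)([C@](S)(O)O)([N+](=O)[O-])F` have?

Molecular formula from the SMILES: C4H6FNO6S.
DoU = (2C + 2 + N − H − X)/2 = (2·4 + 2 + 1 − 6 − 1)/2 = 4/2 = 2.
(Structurally: 0 ring(s) + 2 π bond(s) = 2.)

2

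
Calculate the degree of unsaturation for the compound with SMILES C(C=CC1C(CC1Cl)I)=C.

3

Molecular formula from the SMILES: C8H10ClI.
DoU = (2C + 2 + N − H − X)/2 = (2·8 + 2 + 0 − 10 − 2)/2 = 6/2 = 3.
(Structurally: 1 ring(s) + 2 π bond(s) = 3.)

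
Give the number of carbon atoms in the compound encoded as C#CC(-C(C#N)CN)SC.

The symbol for carbon appears 7 times in the SMILES.

7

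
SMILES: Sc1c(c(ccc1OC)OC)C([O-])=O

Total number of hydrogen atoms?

9

Hydrogens are implicit in SMILES; fill each atom to its normal valence:
  4 × C (aromatic): no H
  3 × O: no H
  2 × C: 3 H each → 6
  2 × C (aromatic): 1 H each → 2
  1 × C: no H
  1 × O (charge -1): no H
  1 × S: 1 H
  Total hydrogens = 9.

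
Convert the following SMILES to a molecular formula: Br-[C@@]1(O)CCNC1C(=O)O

C5H8BrNO3

Heavy atoms from the SMILES: 1 Br, 5 C, 1 N, 3 O.
Implicit hydrogens by atom environment:
  2 × C: 2 H each → 4
  2 × C: no H
  2 × O: 1 H each → 2
  1 × Br: no H
  1 × C: 1 H
  1 × N: 1 H
  1 × O: no H
  Total hydrogens = 8.
Molecular formula: C5H8BrNO3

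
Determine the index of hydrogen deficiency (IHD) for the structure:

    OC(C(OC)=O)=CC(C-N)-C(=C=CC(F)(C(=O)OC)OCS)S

5

Molecular formula from the SMILES: C13H18FNO6S2.
DoU = (2C + 2 + N − H − X)/2 = (2·13 + 2 + 1 − 18 − 1)/2 = 10/2 = 5.
(Structurally: 0 ring(s) + 5 π bond(s) = 5.)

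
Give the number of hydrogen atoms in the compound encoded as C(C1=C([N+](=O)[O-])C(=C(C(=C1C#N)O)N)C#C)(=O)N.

Hydrogens are implicit in SMILES; fill each atom to its normal valence:
  6 × C (aromatic): no H
  3 × C: no H
  2 × N: 2 H each → 4
  2 × O: no H
  1 × C: 1 H
  1 × N (charge +1): no H
  1 × N: no H
  1 × O: 1 H
  1 × O (charge -1): no H
  Total hydrogens = 6.

6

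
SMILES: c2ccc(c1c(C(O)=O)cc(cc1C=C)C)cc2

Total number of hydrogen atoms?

14

Hydrogens are implicit in SMILES; fill each atom to its normal valence:
  7 × C (aromatic): 1 H each → 7
  5 × C (aromatic): no H
  1 × C: 3 H
  1 × C: 2 H
  1 × C: 1 H
  1 × C: no H
  1 × O: 1 H
  1 × O: no H
  Total hydrogens = 14.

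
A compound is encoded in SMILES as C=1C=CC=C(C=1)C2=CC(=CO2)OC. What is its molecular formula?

Heavy atoms from the SMILES: 11 C, 2 O.
Implicit hydrogens by atom environment:
  7 × C (aromatic): 1 H each → 7
  3 × C (aromatic): no H
  1 × C: 3 H
  1 × O (aromatic): no H
  1 × O: no H
  Total hydrogens = 10.
Molecular formula: C11H10O2

C11H10O2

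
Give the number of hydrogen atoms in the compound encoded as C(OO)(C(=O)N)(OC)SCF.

8

Hydrogens are implicit in SMILES; fill each atom to its normal valence:
  3 × O: no H
  2 × C: no H
  1 × C: 3 H
  1 × C: 2 H
  1 × F: no H
  1 × N: 2 H
  1 × O: 1 H
  1 × S: no H
  Total hydrogens = 8.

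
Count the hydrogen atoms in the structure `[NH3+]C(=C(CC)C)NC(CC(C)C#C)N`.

Hydrogens are implicit in SMILES; fill each atom to its normal valence:
  3 × C: 3 H each → 9
  3 × C: 1 H each → 3
  3 × C: no H
  2 × C: 2 H each → 4
  1 × N (charge +1): 3 H
  1 × N: 2 H
  1 × N: 1 H
  Total hydrogens = 22.

22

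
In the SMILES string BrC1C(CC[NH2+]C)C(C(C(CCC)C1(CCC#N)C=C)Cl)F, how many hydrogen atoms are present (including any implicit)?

Hydrogens are implicit in SMILES; fill each atom to its normal valence:
  7 × C: 2 H each → 14
  6 × C: 1 H each → 6
  2 × C: 3 H each → 6
  2 × C: no H
  1 × Br: no H
  1 × Cl: no H
  1 × F: no H
  1 × N (charge +1): 2 H
  1 × N: no H
  Total hydrogens = 28.

28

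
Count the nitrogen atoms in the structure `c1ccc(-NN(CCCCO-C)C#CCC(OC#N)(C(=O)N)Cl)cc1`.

The symbol for nitrogen appears 4 times in the SMILES.

4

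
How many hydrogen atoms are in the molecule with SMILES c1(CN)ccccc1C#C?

9

Hydrogens are implicit in SMILES; fill each atom to its normal valence:
  4 × C (aromatic): 1 H each → 4
  2 × C (aromatic): no H
  1 × C: 2 H
  1 × C: 1 H
  1 × C: no H
  1 × N: 2 H
  Total hydrogens = 9.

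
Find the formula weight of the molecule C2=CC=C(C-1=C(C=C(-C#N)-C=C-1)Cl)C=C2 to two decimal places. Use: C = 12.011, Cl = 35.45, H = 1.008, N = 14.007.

Molecular formula: C13H8ClN.
M = 13×12.011 + 1×35.45 + 8×1.008 + 1×14.007 = 213.66 g/mol.

213.66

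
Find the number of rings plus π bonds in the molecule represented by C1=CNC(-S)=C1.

Molecular formula from the SMILES: C4H5NS.
DoU = (2C + 2 + N − H − X)/2 = (2·4 + 2 + 1 − 5 − 0)/2 = 6/2 = 3.
(Structurally: 1 ring(s) + 2 π bond(s) = 3.)

3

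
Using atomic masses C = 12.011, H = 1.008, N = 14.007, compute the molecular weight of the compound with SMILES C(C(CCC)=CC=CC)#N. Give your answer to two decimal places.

135.21

Molecular formula: C9H13N.
M = 9×12.011 + 13×1.008 + 1×14.007 = 135.21 g/mol.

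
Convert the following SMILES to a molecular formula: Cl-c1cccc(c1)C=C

Heavy atoms from the SMILES: 8 C, 1 Cl.
Implicit hydrogens by atom environment:
  4 × C (aromatic): 1 H each → 4
  2 × C (aromatic): no H
  1 × C: 2 H
  1 × C: 1 H
  1 × Cl: no H
  Total hydrogens = 7.
Molecular formula: C8H7Cl

C8H7Cl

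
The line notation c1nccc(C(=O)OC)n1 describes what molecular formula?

C6H6N2O2

Heavy atoms from the SMILES: 6 C, 2 N, 2 O.
Implicit hydrogens by atom environment:
  3 × C (aromatic): 1 H each → 3
  2 × N (aromatic): no H
  2 × O: no H
  1 × C: 3 H
  1 × C (aromatic): no H
  1 × C: no H
  Total hydrogens = 6.
Molecular formula: C6H6N2O2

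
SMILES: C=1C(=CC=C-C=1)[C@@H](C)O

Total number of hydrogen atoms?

Hydrogens are implicit in SMILES; fill each atom to its normal valence:
  5 × C (aromatic): 1 H each → 5
  1 × C: 3 H
  1 × C: 1 H
  1 × C (aromatic): no H
  1 × O: 1 H
  Total hydrogens = 10.

10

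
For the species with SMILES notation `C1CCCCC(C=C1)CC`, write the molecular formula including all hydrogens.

Heavy atoms from the SMILES: 10 C.
Implicit hydrogens by atom environment:
  6 × C: 2 H each → 12
  3 × C: 1 H each → 3
  1 × C: 3 H
  Total hydrogens = 18.
Molecular formula: C10H18

C10H18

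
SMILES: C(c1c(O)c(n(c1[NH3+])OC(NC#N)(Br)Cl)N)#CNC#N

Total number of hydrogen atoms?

Hydrogens are implicit in SMILES; fill each atom to its normal valence:
  5 × C: no H
  4 × C (aromatic): no H
  2 × N: 1 H each → 2
  2 × N: no H
  1 × Br: no H
  1 × Cl: no H
  1 × N (charge +1): 3 H
  1 × N: 2 H
  1 × N (aromatic): no H
  1 × O: 1 H
  1 × O: no H
  Total hydrogens = 8.

8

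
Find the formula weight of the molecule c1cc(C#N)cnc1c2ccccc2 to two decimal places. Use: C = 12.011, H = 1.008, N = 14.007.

Molecular formula: C12H8N2.
M = 12×12.011 + 8×1.008 + 2×14.007 = 180.21 g/mol.

180.21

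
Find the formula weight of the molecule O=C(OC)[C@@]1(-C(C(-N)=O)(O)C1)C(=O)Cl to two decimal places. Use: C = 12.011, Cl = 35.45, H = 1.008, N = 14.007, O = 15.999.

Molecular formula: C7H8ClNO5.
M = 7×12.011 + 1×35.45 + 8×1.008 + 1×14.007 + 5×15.999 = 221.59 g/mol.

221.59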